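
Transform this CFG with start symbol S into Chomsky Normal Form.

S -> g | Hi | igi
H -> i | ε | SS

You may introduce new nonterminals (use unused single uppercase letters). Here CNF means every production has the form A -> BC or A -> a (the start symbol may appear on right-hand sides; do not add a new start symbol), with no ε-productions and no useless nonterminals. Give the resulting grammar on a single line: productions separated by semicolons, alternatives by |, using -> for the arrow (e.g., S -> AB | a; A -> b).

Nullable: {H}; after ε-elimination: S -> g | i | Hi | igi; H -> i | SS.
No unit productions to eliminate.
TERM: introduce B -> g, A -> i and substitute in every rule of length ≥2.
BIN: S -> ABA becomes S -> AC, C -> BA.

S -> g | i | AC | HA; A -> i; B -> g; C -> BA; H -> i | SS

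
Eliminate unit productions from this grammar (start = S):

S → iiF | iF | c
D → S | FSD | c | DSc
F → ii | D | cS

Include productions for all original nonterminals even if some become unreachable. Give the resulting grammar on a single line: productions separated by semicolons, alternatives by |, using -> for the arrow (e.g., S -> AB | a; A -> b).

Unit productions: D->S, F->D.
Unit pairs (A ⇒* B via units): (D,S), (F,D), (F,S).
S: inherits non-unit rules of {S} → c | iF | iiF.
D: inherits non-unit rules of {D, S} → DSc | FSD | c | iF | iiF.
F: inherits non-unit rules of {D, F, S} → DSc | FSD | c | cS | iF | ii | iiF.

S -> c | iF | iiF; D -> c | iF | DSc | FSD | iiF; F -> c | cS | iF | ii | DSc | FSD | iiF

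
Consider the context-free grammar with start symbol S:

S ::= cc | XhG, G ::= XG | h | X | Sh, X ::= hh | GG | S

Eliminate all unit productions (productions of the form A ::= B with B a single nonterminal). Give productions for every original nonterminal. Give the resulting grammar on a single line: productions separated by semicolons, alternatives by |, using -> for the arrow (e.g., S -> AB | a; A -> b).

Unit productions: G->X, X->S.
Unit pairs (A ⇒* B via units): (G,S), (G,X), (X,S).
S: inherits non-unit rules of {S} → XhG | cc.
G: inherits non-unit rules of {G, S, X} → GG | Sh | XG | XhG | cc | h | hh.
X: inherits non-unit rules of {S, X} → GG | XhG | cc | hh.

S -> cc | XhG; G -> h | GG | Sh | XG | cc | hh | XhG; X -> GG | cc | hh | XhG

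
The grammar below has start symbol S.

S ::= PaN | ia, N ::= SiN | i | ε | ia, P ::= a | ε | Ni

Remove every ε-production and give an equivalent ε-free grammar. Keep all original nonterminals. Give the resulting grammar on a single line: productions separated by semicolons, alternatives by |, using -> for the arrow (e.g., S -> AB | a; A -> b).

S -> a | Pa | aN | ia | PaN; N -> i | Si | ia | SiN; P -> a | i | Ni

Nullable set: {N, P}.
S -> PaN: P, N nullable, giving Pa | PaN | a | aN.
Drop N -> ε.
N -> SiN: N nullable, giving Si | SiN.
Drop P -> ε.
P -> Ni: N nullable, giving Ni | i.
Unchanged (no nullable symbols): S -> ia; N -> i; N -> ia; P -> a.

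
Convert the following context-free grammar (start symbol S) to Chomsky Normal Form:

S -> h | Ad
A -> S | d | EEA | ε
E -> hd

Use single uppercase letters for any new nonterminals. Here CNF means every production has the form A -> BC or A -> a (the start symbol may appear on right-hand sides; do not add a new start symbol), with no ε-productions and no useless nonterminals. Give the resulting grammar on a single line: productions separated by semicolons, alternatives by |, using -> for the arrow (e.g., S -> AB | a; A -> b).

S -> d | h | AB; A -> d | h | AB | ED | EE; B -> d; C -> h; D -> EA; E -> CB

Nullable: {A}; after ε-elimination: S -> d | h | Ad; A -> S | d | EE | EEA; E -> hd.
After unit-elimination: S -> d | h | Ad; A -> d | h | Ad | EE | EEA; E -> hd.
TERM: introduce B -> d, C -> h and substitute in every rule of length ≥2.
BIN: A -> EEA becomes A -> ED, D -> EA.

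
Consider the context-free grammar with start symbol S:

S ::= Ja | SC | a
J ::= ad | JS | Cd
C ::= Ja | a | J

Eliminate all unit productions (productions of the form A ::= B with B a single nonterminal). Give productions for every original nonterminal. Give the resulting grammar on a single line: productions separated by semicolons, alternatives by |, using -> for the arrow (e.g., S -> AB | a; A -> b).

S -> a | Ja | SC; C -> a | Cd | JS | Ja | ad; J -> Cd | JS | ad

Unit productions: C->J.
Unit pairs (A ⇒* B via units): (C,J).
S: inherits non-unit rules of {S} → Ja | SC | a.
C: inherits non-unit rules of {C, J} → Cd | JS | Ja | a | ad.
J: inherits non-unit rules of {J} → Cd | JS | ad.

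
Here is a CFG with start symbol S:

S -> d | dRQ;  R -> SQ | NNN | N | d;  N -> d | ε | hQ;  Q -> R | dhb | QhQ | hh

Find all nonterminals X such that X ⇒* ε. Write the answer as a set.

Directly nullable (have an ε-rule): {N}.
R is nullable via R -> N (every symbol on the right is already known nullable).
Q is nullable via Q -> R (every symbol on the right is already known nullable).
Not nullable: S — each has a terminal in every rule's right-hand side or depends on a non-nullable symbol.

{N, Q, R}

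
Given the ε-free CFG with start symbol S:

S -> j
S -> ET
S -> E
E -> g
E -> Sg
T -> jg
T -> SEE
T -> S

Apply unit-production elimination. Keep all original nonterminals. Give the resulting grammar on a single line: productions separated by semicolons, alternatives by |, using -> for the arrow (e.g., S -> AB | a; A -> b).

Unit productions: S->E, T->S.
Unit pairs (A ⇒* B via units): (S,E), (T,E), (T,S).
S: inherits non-unit rules of {E, S} → ET | Sg | g | j.
E: inherits non-unit rules of {E} → Sg | g.
T: inherits non-unit rules of {E, S, T} → ET | SEE | Sg | g | j | jg.

S -> g | j | ET | Sg; E -> g | Sg; T -> g | j | ET | Sg | jg | SEE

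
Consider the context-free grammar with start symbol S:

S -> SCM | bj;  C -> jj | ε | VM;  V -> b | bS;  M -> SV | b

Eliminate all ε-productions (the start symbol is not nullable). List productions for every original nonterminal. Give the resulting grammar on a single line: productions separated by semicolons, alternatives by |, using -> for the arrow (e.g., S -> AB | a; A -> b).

Nullable set: {C}.
S -> SCM: C nullable, giving SCM | SM.
Drop C -> ε.
Unchanged (no nullable symbols): S -> bj; C -> VM; C -> jj; M -> SV; M -> b; V -> b; V -> bS.

S -> SM | bj | SCM; C -> VM | jj; M -> b | SV; V -> b | bS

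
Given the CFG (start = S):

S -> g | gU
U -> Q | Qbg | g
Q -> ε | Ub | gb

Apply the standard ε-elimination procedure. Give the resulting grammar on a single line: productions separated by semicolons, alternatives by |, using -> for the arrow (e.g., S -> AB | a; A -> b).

S -> g | gU; Q -> b | Ub | gb; U -> Q | g | bg | Qbg

Nullable set: {Q, U}.
S -> gU: U nullable, giving g | gU.
Drop Q -> ε.
Q -> Ub: U nullable, giving Ub | b.
U -> Q: Q nullable, giving Q.
U -> Qbg: Q nullable, giving Qbg | bg.
Unchanged (no nullable symbols): S -> g; Q -> gb; U -> g.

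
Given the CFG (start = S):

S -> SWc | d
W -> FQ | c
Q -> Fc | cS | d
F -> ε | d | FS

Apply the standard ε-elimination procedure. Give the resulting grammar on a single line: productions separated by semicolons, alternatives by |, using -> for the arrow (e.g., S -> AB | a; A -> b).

S -> d | SWc; F -> S | d | FS; Q -> c | d | Fc | cS; W -> Q | c | FQ

Nullable set: {F}.
Drop F -> ε.
F -> FS: F nullable, giving FS | S.
Q -> Fc: F nullable, giving Fc | c.
W -> FQ: F nullable, giving FQ | Q.
Unchanged (no nullable symbols): S -> SWc; S -> d; F -> d; Q -> cS; Q -> d; W -> c.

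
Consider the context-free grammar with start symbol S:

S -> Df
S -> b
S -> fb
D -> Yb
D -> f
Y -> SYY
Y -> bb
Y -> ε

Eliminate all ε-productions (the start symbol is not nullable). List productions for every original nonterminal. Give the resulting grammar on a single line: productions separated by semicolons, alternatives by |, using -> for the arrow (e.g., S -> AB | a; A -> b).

S -> b | Df | fb; D -> b | f | Yb; Y -> S | SY | bb | SYY

Nullable set: {Y}.
D -> Yb: Y nullable, giving Yb | b.
Drop Y -> ε.
Y -> SYY: Y, Y nullable, giving S | SY | SYY.
Unchanged (no nullable symbols): S -> Df; S -> b; S -> fb; D -> f; Y -> bb.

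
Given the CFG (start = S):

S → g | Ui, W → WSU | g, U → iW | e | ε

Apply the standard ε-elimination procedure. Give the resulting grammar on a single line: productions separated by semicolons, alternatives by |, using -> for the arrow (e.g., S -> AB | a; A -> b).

Nullable set: {U}.
S -> Ui: U nullable, giving Ui | i.
Drop U -> ε.
W -> WSU: U nullable, giving WS | WSU.
Unchanged (no nullable symbols): S -> g; U -> e; U -> iW; W -> g.

S -> g | i | Ui; U -> e | iW; W -> g | WS | WSU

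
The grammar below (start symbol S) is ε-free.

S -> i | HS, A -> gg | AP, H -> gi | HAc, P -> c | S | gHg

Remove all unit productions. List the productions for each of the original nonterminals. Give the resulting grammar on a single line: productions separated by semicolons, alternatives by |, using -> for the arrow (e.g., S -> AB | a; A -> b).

Unit productions: P->S.
Unit pairs (A ⇒* B via units): (P,S).
S: inherits non-unit rules of {S} → HS | i.
A: inherits non-unit rules of {A} → AP | gg.
H: inherits non-unit rules of {H} → HAc | gi.
P: inherits non-unit rules of {P, S} → HS | c | gHg | i.

S -> i | HS; A -> AP | gg; H -> gi | HAc; P -> c | i | HS | gHg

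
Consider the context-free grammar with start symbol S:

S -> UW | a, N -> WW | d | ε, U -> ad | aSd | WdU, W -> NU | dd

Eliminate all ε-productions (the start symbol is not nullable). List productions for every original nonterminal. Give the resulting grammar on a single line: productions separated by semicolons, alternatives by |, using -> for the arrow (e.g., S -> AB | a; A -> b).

Nullable set: {N}.
Drop N -> ε.
W -> NU: N nullable, giving NU | U.
Unchanged (no nullable symbols): S -> UW; S -> a; N -> WW; N -> d; U -> WdU; U -> aSd; U -> ad; W -> dd.

S -> a | UW; N -> d | WW; U -> ad | WdU | aSd; W -> U | NU | dd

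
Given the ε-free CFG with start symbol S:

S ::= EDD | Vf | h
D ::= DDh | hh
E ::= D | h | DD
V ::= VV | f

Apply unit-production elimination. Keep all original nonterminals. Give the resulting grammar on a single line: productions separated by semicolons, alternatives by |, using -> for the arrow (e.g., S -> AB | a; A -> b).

Unit productions: E->D.
Unit pairs (A ⇒* B via units): (E,D).
S: inherits non-unit rules of {S} → EDD | Vf | h.
D: inherits non-unit rules of {D} → DDh | hh.
E: inherits non-unit rules of {D, E} → DD | DDh | h | hh.
V: inherits non-unit rules of {V} → VV | f.

S -> h | Vf | EDD; D -> hh | DDh; E -> h | DD | hh | DDh; V -> f | VV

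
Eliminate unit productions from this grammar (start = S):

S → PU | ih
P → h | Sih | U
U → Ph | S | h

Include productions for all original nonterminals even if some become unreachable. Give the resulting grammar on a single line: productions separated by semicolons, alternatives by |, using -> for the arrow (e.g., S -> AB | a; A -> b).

S -> PU | ih; P -> h | PU | Ph | ih | Sih; U -> h | PU | Ph | ih

Unit productions: P->U, U->S.
Unit pairs (A ⇒* B via units): (P,S), (P,U), (U,S).
S: inherits non-unit rules of {S} → PU | ih.
P: inherits non-unit rules of {P, S, U} → PU | Ph | Sih | h | ih.
U: inherits non-unit rules of {S, U} → PU | Ph | h | ih.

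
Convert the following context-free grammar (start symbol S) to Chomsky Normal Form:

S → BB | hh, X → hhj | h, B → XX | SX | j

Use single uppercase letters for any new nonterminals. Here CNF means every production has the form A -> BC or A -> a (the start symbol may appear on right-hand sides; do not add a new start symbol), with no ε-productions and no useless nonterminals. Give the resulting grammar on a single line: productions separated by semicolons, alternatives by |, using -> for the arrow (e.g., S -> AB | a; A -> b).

S -> AA | BB; A -> h; B -> j | SX | XX; C -> j; D -> AC; X -> h | AD

No ε-productions.
No unit productions to eliminate.
TERM: introduce A -> h, C -> j and substitute in every rule of length ≥2.
BIN: X -> AAC becomes X -> AD, D -> AC.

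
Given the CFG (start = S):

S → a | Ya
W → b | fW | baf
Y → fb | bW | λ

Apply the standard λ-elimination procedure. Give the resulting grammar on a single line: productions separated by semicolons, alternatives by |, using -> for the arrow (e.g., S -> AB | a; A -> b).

S -> a | Ya; W -> b | fW | baf; Y -> bW | fb

Nullable set: {Y}.
S -> Ya: Y nullable, giving Ya | a.
Drop Y -> λ.
Unchanged (no nullable symbols): S -> a; W -> b; W -> baf; W -> fW; Y -> bW; Y -> fb.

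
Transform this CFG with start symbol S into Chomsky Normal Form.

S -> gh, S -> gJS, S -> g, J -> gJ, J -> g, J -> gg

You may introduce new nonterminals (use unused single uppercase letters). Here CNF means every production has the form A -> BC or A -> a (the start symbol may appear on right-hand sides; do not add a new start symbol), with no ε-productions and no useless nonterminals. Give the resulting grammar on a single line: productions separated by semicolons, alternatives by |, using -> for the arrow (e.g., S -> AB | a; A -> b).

S -> g | AB | AC; A -> g; B -> h; C -> JS; J -> g | AA | AJ

No ε-productions.
No unit productions to eliminate.
TERM: introduce A -> g, B -> h and substitute in every rule of length ≥2.
BIN: S -> AJS becomes S -> AC, C -> JS.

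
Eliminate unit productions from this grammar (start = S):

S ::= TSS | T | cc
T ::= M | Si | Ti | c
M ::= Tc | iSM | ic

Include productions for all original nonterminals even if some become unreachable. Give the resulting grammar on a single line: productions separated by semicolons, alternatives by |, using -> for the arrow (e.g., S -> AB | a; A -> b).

S -> c | Si | Tc | Ti | cc | ic | TSS | iSM; M -> Tc | ic | iSM; T -> c | Si | Tc | Ti | ic | iSM

Unit productions: S->T, T->M.
Unit pairs (A ⇒* B via units): (S,M), (S,T), (T,M).
S: inherits non-unit rules of {M, S, T} → Si | TSS | Tc | Ti | c | cc | iSM | ic.
M: inherits non-unit rules of {M} → Tc | iSM | ic.
T: inherits non-unit rules of {M, T} → Si | Tc | Ti | c | iSM | ic.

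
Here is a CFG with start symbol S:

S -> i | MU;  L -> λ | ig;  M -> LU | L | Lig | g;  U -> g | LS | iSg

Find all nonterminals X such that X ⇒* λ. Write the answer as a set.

{L, M}

Directly nullable (have an ε-rule): {L}.
M is nullable via M -> L (every symbol on the right is already known nullable).
Not nullable: S, U — each has a terminal in every rule's right-hand side or depends on a non-nullable symbol.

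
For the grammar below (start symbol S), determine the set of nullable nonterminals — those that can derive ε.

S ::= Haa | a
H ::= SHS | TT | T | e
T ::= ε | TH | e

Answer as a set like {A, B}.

{H, T}

Directly nullable (have an ε-rule): {T}.
H is nullable via H -> T (every symbol on the right is already known nullable).
Not nullable: S — each has a terminal in every rule's right-hand side or depends on a non-nullable symbol.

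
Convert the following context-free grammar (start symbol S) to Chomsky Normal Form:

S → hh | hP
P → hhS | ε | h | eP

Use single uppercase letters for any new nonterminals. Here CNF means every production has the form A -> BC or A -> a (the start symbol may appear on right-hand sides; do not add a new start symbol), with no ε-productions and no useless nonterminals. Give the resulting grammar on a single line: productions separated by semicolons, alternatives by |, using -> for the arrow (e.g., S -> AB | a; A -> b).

S -> h | BB | BP; A -> e; B -> h; C -> BS; P -> e | h | AP | BC

Nullable: {P}; after ε-elimination: S -> h | hP | hh; P -> e | h | eP | hhS.
No unit productions to eliminate.
TERM: introduce A -> e, B -> h and substitute in every rule of length ≥2.
BIN: P -> BBS becomes P -> BC, C -> BS.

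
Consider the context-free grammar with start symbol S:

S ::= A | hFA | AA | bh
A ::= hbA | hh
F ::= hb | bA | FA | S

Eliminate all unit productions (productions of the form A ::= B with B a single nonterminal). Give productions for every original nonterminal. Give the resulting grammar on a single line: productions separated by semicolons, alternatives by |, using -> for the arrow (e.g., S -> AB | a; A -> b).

S -> AA | bh | hh | hFA | hbA; A -> hh | hbA; F -> AA | FA | bA | bh | hb | hh | hFA | hbA

Unit productions: F->S, S->A.
Unit pairs (A ⇒* B via units): (F,A), (F,S), (S,A).
S: inherits non-unit rules of {A, S} → AA | bh | hFA | hbA | hh.
A: inherits non-unit rules of {A} → hbA | hh.
F: inherits non-unit rules of {A, F, S} → AA | FA | bA | bh | hFA | hb | hbA | hh.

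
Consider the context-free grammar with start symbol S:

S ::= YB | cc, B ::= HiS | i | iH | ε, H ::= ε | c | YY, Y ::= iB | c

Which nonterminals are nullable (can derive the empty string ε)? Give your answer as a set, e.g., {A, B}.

{B, H}

Directly nullable (have an ε-rule): {B, H}.
Not nullable: S, Y — each has a terminal in every rule's right-hand side or depends on a non-nullable symbol.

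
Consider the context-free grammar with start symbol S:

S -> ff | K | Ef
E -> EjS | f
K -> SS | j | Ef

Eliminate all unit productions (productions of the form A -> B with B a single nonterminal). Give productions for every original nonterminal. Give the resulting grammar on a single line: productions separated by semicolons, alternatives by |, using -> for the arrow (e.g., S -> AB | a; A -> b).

Unit productions: S->K.
Unit pairs (A ⇒* B via units): (S,K).
S: inherits non-unit rules of {K, S} → Ef | SS | ff | j.
E: inherits non-unit rules of {E} → EjS | f.
K: inherits non-unit rules of {K} → Ef | SS | j.

S -> j | Ef | SS | ff; E -> f | EjS; K -> j | Ef | SS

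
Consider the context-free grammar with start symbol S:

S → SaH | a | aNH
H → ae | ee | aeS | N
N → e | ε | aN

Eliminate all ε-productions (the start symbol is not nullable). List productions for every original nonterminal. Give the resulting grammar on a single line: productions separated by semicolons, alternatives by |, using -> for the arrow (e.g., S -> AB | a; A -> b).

S -> a | Sa | aH | aN | SaH | aNH; H -> N | ae | ee | aeS; N -> a | e | aN

Nullable set: {H, N}.
S -> SaH: H nullable, giving Sa | SaH.
S -> aNH: N, H nullable, giving a | aH | aN | aNH.
H -> N: N nullable, giving N.
Drop N -> ε.
N -> aN: N nullable, giving a | aN.
Unchanged (no nullable symbols): S -> a; H -> ae; H -> aeS; H -> ee; N -> e.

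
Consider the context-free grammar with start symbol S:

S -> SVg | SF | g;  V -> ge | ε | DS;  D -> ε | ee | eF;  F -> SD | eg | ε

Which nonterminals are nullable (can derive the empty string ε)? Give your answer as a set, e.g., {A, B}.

Directly nullable (have an ε-rule): {D, F, V}.
Not nullable: S — each has a terminal in every rule's right-hand side or depends on a non-nullable symbol.

{D, F, V}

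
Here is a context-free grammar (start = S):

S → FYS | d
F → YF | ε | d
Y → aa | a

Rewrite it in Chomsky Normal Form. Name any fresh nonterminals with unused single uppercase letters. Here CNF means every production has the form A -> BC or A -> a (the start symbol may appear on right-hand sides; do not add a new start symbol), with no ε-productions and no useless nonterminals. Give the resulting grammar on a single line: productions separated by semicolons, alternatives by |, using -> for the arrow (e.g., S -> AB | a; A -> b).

Nullable: {F}; after ε-elimination: S -> d | YS | FYS; F -> Y | d | YF; Y -> a | aa.
After unit-elimination: S -> d | YS | FYS; F -> a | d | YF | aa; Y -> a | aa.
TERM: introduce A -> a and substitute in every rule of length ≥2.
BIN: S -> FYS becomes S -> FB, B -> YS.

S -> d | FB | YS; A -> a; B -> YS; F -> a | d | AA | YF; Y -> a | AA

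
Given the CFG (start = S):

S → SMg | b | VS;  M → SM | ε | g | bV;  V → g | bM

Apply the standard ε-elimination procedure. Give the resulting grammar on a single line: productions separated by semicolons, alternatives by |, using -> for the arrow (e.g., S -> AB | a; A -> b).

S -> b | Sg | VS | SMg; M -> S | g | SM | bV; V -> b | g | bM

Nullable set: {M}.
S -> SMg: M nullable, giving SMg | Sg.
Drop M -> ε.
M -> SM: M nullable, giving S | SM.
V -> bM: M nullable, giving b | bM.
Unchanged (no nullable symbols): S -> VS; S -> b; M -> bV; M -> g; V -> g.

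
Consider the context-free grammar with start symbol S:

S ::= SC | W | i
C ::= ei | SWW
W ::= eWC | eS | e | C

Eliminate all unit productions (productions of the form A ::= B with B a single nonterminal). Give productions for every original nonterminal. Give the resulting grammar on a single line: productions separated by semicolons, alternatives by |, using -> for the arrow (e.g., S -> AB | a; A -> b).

S -> e | i | SC | eS | ei | SWW | eWC; C -> ei | SWW; W -> e | eS | ei | SWW | eWC

Unit productions: S->W, W->C.
Unit pairs (A ⇒* B via units): (S,C), (S,W), (W,C).
S: inherits non-unit rules of {C, S, W} → SC | SWW | e | eS | eWC | ei | i.
C: inherits non-unit rules of {C} → SWW | ei.
W: inherits non-unit rules of {C, W} → SWW | e | eS | eWC | ei.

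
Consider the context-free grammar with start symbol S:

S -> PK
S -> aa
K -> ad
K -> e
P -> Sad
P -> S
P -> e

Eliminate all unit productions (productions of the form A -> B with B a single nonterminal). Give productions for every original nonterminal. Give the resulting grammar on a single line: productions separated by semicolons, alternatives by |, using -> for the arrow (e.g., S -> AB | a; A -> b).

Unit productions: P->S.
Unit pairs (A ⇒* B via units): (P,S).
S: inherits non-unit rules of {S} → PK | aa.
K: inherits non-unit rules of {K} → ad | e.
P: inherits non-unit rules of {P, S} → PK | Sad | aa | e.

S -> PK | aa; K -> e | ad; P -> e | PK | aa | Sad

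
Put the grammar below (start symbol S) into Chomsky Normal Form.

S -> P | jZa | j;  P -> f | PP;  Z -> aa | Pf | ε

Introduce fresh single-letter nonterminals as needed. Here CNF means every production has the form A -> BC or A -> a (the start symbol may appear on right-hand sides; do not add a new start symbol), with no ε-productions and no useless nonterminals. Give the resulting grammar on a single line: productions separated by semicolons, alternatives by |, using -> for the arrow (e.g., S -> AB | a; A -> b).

S -> f | j | AB | AD | PP; A -> j; B -> a; C -> f; D -> ZB; P -> f | PP; Z -> BB | PC

Nullable: {Z}; after ε-elimination: S -> P | j | ja | jZa; P -> f | PP; Z -> Pf | aa.
After unit-elimination: S -> f | j | PP | ja | jZa; P -> f | PP; Z -> Pf | aa.
TERM: introduce B -> a, C -> f, A -> j and substitute in every rule of length ≥2.
BIN: S -> AZB becomes S -> AD, D -> ZB.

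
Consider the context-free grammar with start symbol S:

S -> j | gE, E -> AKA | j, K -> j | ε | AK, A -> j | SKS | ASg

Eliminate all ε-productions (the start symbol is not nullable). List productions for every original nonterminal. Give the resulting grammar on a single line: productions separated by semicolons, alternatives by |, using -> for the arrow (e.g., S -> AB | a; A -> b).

Nullable set: {K}.
A -> SKS: K nullable, giving SKS | SS.
E -> AKA: K nullable, giving AA | AKA.
Drop K -> ε.
K -> AK: K nullable, giving A | AK.
Unchanged (no nullable symbols): S -> gE; S -> j; A -> ASg; A -> j; E -> j; K -> j.

S -> j | gE; A -> j | SS | ASg | SKS; E -> j | AA | AKA; K -> A | j | AK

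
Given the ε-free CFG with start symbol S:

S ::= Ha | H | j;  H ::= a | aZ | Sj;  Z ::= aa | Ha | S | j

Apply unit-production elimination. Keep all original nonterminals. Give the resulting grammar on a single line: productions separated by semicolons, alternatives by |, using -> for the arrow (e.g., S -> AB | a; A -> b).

Unit productions: S->H, Z->S.
Unit pairs (A ⇒* B via units): (S,H), (Z,H), (Z,S).
S: inherits non-unit rules of {H, S} → Ha | Sj | a | aZ | j.
H: inherits non-unit rules of {H} → Sj | a | aZ.
Z: inherits non-unit rules of {H, S, Z} → Ha | Sj | a | aZ | aa | j.

S -> a | j | Ha | Sj | aZ; H -> a | Sj | aZ; Z -> a | j | Ha | Sj | aZ | aa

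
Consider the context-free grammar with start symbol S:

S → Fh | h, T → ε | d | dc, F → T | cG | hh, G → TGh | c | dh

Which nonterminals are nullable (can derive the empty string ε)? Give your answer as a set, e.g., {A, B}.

{F, T}

Directly nullable (have an ε-rule): {T}.
F is nullable via F -> T (every symbol on the right is already known nullable).
Not nullable: G, S — each has a terminal in every rule's right-hand side or depends on a non-nullable symbol.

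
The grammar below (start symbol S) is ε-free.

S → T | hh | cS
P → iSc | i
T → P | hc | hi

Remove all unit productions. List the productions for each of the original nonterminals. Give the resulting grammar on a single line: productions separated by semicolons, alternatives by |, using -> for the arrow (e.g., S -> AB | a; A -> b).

S -> i | cS | hc | hh | hi | iSc; P -> i | iSc; T -> i | hc | hi | iSc

Unit productions: S->T, T->P.
Unit pairs (A ⇒* B via units): (S,P), (S,T), (T,P).
S: inherits non-unit rules of {P, S, T} → cS | hc | hh | hi | i | iSc.
P: inherits non-unit rules of {P} → i | iSc.
T: inherits non-unit rules of {P, T} → hc | hi | i | iSc.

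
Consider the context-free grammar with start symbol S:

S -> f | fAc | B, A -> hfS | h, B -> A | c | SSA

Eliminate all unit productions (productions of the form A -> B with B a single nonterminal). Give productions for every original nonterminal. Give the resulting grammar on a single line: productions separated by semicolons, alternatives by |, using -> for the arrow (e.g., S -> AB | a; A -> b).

Unit productions: B->A, S->B.
Unit pairs (A ⇒* B via units): (B,A), (S,A), (S,B).
S: inherits non-unit rules of {A, B, S} → SSA | c | f | fAc | h | hfS.
A: inherits non-unit rules of {A} → h | hfS.
B: inherits non-unit rules of {A, B} → SSA | c | h | hfS.

S -> c | f | h | SSA | fAc | hfS; A -> h | hfS; B -> c | h | SSA | hfS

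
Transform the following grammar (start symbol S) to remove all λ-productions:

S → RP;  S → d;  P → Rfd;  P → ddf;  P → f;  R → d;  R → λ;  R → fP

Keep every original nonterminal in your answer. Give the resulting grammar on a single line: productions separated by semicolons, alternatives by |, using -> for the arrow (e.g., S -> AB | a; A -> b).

Nullable set: {R}.
S -> RP: R nullable, giving P | RP.
P -> Rfd: R nullable, giving Rfd | fd.
Drop R -> λ.
Unchanged (no nullable symbols): S -> d; P -> ddf; P -> f; R -> d; R -> fP.

S -> P | d | RP; P -> f | fd | Rfd | ddf; R -> d | fP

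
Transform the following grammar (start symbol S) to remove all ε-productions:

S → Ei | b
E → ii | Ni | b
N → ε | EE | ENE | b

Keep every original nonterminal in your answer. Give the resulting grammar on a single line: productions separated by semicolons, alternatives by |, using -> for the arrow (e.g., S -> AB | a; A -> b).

S -> b | Ei; E -> b | i | Ni | ii; N -> b | EE | ENE

Nullable set: {N}.
E -> Ni: N nullable, giving Ni | i.
Drop N -> ε.
N -> ENE: N nullable, giving EE | ENE.
Unchanged (no nullable symbols): S -> Ei; S -> b; E -> b; E -> ii; N -> EE; N -> b.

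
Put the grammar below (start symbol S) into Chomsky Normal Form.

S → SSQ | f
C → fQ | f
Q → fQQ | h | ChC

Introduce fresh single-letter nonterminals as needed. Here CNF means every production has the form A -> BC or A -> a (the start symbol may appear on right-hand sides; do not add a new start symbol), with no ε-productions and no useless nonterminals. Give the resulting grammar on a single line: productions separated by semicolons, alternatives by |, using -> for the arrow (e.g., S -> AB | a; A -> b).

S -> f | SF; A -> f; B -> h; C -> f | AQ; D -> QQ; E -> BC; F -> SQ; Q -> h | AD | CE

No ε-productions.
No unit productions to eliminate.
TERM: introduce A -> f, B -> h and substitute in every rule of length ≥2.
BIN: Q -> AQQ becomes Q -> AD, D -> QQ; Q -> CBC becomes Q -> CE, E -> BC; S -> SSQ becomes S -> SF, F -> SQ.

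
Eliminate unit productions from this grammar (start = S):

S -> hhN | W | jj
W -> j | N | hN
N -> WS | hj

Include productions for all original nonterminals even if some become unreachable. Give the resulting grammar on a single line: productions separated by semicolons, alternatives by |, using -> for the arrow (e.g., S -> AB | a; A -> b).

Unit productions: S->W, W->N.
Unit pairs (A ⇒* B via units): (S,N), (S,W), (W,N).
S: inherits non-unit rules of {N, S, W} → WS | hN | hhN | hj | j | jj.
N: inherits non-unit rules of {N} → WS | hj.
W: inherits non-unit rules of {N, W} → WS | hN | hj | j.

S -> j | WS | hN | hj | jj | hhN; N -> WS | hj; W -> j | WS | hN | hj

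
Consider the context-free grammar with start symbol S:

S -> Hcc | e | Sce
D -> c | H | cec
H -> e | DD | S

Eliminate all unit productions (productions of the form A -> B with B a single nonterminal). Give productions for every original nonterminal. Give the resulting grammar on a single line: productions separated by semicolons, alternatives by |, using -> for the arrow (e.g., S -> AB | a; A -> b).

Unit productions: D->H, H->S.
Unit pairs (A ⇒* B via units): (D,H), (D,S), (H,S).
S: inherits non-unit rules of {S} → Hcc | Sce | e.
D: inherits non-unit rules of {D, H, S} → DD | Hcc | Sce | c | cec | e.
H: inherits non-unit rules of {H, S} → DD | Hcc | Sce | e.

S -> e | Hcc | Sce; D -> c | e | DD | Hcc | Sce | cec; H -> e | DD | Hcc | Sce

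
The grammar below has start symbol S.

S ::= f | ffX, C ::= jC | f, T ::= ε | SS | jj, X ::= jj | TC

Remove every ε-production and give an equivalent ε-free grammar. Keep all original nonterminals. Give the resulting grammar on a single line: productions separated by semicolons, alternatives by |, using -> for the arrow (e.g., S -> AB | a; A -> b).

Nullable set: {T}.
Drop T -> ε.
X -> TC: T nullable, giving C | TC.
Unchanged (no nullable symbols): S -> f; S -> ffX; C -> f; C -> jC; T -> SS; T -> jj; X -> jj.

S -> f | ffX; C -> f | jC; T -> SS | jj; X -> C | TC | jj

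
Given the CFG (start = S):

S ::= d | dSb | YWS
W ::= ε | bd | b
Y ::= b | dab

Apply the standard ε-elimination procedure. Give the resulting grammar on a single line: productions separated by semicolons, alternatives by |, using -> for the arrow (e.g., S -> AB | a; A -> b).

S -> d | YS | YWS | dSb; W -> b | bd; Y -> b | dab

Nullable set: {W}.
S -> YWS: W nullable, giving YS | YWS.
Drop W -> ε.
Unchanged (no nullable symbols): S -> d; S -> dSb; W -> b; W -> bd; Y -> b; Y -> dab.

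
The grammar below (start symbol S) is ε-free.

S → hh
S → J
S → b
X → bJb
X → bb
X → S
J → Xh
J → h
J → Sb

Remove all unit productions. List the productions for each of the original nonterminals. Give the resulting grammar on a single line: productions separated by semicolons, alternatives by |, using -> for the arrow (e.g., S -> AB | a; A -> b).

Unit productions: S->J, X->S.
Unit pairs (A ⇒* B via units): (S,J), (X,J), (X,S).
S: inherits non-unit rules of {J, S} → Sb | Xh | b | h | hh.
J: inherits non-unit rules of {J} → Sb | Xh | h.
X: inherits non-unit rules of {J, S, X} → Sb | Xh | b | bJb | bb | h | hh.

S -> b | h | Sb | Xh | hh; J -> h | Sb | Xh; X -> b | h | Sb | Xh | bb | hh | bJb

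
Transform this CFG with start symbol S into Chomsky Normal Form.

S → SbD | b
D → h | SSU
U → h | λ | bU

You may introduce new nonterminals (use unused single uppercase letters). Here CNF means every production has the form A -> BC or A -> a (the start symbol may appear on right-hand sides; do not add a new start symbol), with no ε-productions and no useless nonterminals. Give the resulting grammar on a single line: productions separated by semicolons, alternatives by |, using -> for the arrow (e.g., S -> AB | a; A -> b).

S -> b | SC; A -> b; B -> SU; C -> AD; D -> h | SB | SS; U -> b | h | AU

Nullable: {U}; after ε-elimination: S -> b | SbD; D -> h | SS | SSU; U -> b | h | bU.
No unit productions to eliminate.
TERM: introduce A -> b and substitute in every rule of length ≥2.
BIN: D -> SSU becomes D -> SB, B -> SU; S -> SAD becomes S -> SC, C -> AD.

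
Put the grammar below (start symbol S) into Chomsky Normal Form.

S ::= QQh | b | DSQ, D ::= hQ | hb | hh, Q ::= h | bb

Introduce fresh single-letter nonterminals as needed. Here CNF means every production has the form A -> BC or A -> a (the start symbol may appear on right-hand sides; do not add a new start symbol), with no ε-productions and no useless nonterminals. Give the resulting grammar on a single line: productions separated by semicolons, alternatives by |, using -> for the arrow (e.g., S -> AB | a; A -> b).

No ε-productions.
No unit productions to eliminate.
TERM: introduce B -> b, A -> h and substitute in every rule of length ≥2.
BIN: S -> DSQ becomes S -> DC, C -> SQ; S -> QQA becomes S -> QE, E -> QA.

S -> b | DC | QE; A -> h; B -> b; C -> SQ; D -> AA | AB | AQ; E -> QA; Q -> h | BB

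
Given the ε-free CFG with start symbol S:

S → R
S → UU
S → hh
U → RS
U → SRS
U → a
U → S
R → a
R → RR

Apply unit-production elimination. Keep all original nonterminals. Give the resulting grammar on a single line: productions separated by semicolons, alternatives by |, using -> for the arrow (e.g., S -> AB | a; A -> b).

Unit productions: S->R, U->S.
Unit pairs (A ⇒* B via units): (S,R), (U,R), (U,S).
S: inherits non-unit rules of {R, S} → RR | UU | a | hh.
R: inherits non-unit rules of {R} → RR | a.
U: inherits non-unit rules of {R, S, U} → RR | RS | SRS | UU | a | hh.

S -> a | RR | UU | hh; R -> a | RR; U -> a | RR | RS | UU | hh | SRS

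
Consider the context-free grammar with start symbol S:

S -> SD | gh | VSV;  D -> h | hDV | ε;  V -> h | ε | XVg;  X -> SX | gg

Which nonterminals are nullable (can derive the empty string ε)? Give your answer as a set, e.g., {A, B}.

{D, V}

Directly nullable (have an ε-rule): {D, V}.
Not nullable: S, X — each has a terminal in every rule's right-hand side or depends on a non-nullable symbol.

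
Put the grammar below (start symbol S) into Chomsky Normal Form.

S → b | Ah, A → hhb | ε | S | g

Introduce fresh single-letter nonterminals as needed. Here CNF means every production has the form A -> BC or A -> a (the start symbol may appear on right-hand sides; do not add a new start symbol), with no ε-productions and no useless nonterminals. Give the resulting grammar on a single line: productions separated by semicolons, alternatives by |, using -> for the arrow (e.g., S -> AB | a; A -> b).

S -> b | h | AB; A -> b | g | h | AB | BD; B -> h; C -> b; D -> BC

Nullable: {A}; after ε-elimination: S -> b | h | Ah; A -> S | g | hhb.
After unit-elimination: S -> b | h | Ah; A -> b | g | h | Ah | hhb.
TERM: introduce C -> b, B -> h and substitute in every rule of length ≥2.
BIN: A -> BBC becomes A -> BD, D -> BC.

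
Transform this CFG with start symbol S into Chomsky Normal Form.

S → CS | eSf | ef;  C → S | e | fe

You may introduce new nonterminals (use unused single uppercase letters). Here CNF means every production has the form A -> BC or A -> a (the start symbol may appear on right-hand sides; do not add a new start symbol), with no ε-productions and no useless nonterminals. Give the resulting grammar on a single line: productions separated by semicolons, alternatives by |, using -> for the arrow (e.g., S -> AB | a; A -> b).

No ε-productions.
After unit-elimination: S -> CS | ef | eSf; C -> e | CS | ef | fe | eSf.
TERM: introduce A -> e, B -> f and substitute in every rule of length ≥2.
BIN: C -> ASB becomes C -> AD, D -> SB; S -> ASB becomes S -> AE, E -> SB.

S -> AB | AE | CS; A -> e; B -> f; C -> e | AB | AD | BA | CS; D -> SB; E -> SB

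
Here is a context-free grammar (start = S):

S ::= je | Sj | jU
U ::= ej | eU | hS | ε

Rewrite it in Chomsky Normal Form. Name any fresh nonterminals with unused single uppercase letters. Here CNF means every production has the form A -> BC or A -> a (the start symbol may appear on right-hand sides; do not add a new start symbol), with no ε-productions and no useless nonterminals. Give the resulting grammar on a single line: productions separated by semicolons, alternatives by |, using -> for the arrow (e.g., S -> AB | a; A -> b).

S -> j | AB | AU | SA; A -> j; B -> e; C -> h; U -> e | BA | BU | CS

Nullable: {U}; after ε-elimination: S -> j | Sj | jU | je; U -> e | eU | ej | hS.
No unit productions to eliminate.
TERM: introduce B -> e, C -> h, A -> j and substitute in every rule of length ≥2.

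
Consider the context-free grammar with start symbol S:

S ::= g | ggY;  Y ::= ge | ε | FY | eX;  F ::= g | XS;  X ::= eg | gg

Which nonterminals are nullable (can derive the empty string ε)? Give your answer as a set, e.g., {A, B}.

{Y}

Directly nullable (have an ε-rule): {Y}.
Not nullable: F, S, X — each has a terminal in every rule's right-hand side or depends on a non-nullable symbol.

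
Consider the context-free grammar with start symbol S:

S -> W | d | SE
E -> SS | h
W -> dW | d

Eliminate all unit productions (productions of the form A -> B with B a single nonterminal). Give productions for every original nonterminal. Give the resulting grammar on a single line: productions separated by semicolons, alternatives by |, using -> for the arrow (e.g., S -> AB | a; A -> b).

Unit productions: S->W.
Unit pairs (A ⇒* B via units): (S,W).
S: inherits non-unit rules of {S, W} → SE | d | dW.
E: inherits non-unit rules of {E} → SS | h.
W: inherits non-unit rules of {W} → d | dW.

S -> d | SE | dW; E -> h | SS; W -> d | dW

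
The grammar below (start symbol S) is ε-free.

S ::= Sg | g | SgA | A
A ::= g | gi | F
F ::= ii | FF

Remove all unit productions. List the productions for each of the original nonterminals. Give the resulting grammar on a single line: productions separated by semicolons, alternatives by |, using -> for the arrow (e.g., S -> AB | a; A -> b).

S -> g | FF | Sg | gi | ii | SgA; A -> g | FF | gi | ii; F -> FF | ii

Unit productions: A->F, S->A.
Unit pairs (A ⇒* B via units): (A,F), (S,A), (S,F).
S: inherits non-unit rules of {A, F, S} → FF | Sg | SgA | g | gi | ii.
A: inherits non-unit rules of {A, F} → FF | g | gi | ii.
F: inherits non-unit rules of {F} → FF | ii.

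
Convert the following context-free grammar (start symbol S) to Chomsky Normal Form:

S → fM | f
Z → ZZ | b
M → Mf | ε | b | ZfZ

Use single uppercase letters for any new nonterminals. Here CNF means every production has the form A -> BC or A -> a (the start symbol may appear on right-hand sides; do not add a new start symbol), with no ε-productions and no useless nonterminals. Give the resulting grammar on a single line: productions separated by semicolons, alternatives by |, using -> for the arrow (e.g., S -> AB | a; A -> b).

S -> f | AM; A -> f; B -> AZ; M -> b | f | MA | ZB; Z -> b | ZZ

Nullable: {M}; after ε-elimination: S -> f | fM; M -> b | f | Mf | ZfZ; Z -> b | ZZ.
No unit productions to eliminate.
TERM: introduce A -> f and substitute in every rule of length ≥2.
BIN: M -> ZAZ becomes M -> ZB, B -> AZ.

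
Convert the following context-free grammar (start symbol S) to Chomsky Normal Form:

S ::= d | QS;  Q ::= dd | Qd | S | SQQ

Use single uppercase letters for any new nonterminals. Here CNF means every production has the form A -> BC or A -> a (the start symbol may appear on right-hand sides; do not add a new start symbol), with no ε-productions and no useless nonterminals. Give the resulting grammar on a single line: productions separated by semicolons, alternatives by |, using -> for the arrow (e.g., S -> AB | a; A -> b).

No ε-productions.
After unit-elimination: S -> d | QS; Q -> d | QS | Qd | dd | SQQ.
TERM: introduce A -> d and substitute in every rule of length ≥2.
BIN: Q -> SQQ becomes Q -> SB, B -> QQ.

S -> d | QS; A -> d; B -> QQ; Q -> d | AA | QA | QS | SB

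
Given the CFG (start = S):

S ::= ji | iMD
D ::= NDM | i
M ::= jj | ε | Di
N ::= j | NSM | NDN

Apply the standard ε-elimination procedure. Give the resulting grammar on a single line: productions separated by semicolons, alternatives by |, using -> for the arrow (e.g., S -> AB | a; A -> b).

S -> iD | ji | iMD; D -> i | ND | NDM; M -> Di | jj; N -> j | NS | NDN | NSM

Nullable set: {M}.
S -> iMD: M nullable, giving iD | iMD.
D -> NDM: M nullable, giving ND | NDM.
Drop M -> ε.
N -> NSM: M nullable, giving NS | NSM.
Unchanged (no nullable symbols): S -> ji; D -> i; M -> Di; M -> jj; N -> NDN; N -> j.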